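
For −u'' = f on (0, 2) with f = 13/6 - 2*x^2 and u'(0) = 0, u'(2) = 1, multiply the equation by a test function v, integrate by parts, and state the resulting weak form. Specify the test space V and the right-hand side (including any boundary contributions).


V = H^1(0, 2) (v unrestricted at boundary; u is determined up to an additive constant); weak form: ∫_0^2 u'v' dx = ∫_0^2 (13/6 - 2*x^2) v dx + v(2) for all v ∈ V.

Multiply both sides by a test function v and integrate from 0 to 2:
  ∫_0^2 −u''(x) v(x) dx = ∫_0^2 f(x) v(x) dx.
Integrate the LHS by parts once:
  ∫_0^2 −u'' v dx = −[u'(x) v(x)]_0^2 + ∫_0^2 u'(x) v'(x) dx.
Thus ∫_0^2 u'(x) v'(x) dx = ∫_0^2 f(x) v(x) dx + [u'(x) v(x)]_0^2.
Choose V so that boundary terms are either known or forced to vanish.
u has inhomogeneous Neumann u'(0) = 0, u'(2) = 1. [u' v]_0^2 = (1)·v(2) − (0)·v(0) = v(2). Take V = H^1(0, 2); boundary term becomes part of RHS.
Weak formulation: find u (satisfying any essential BC) such that ∫_0^2 u'(x) v'(x) dx = ∫_0^2 f v dx + v(2) for all v ∈ V (Neumann data are natural BCs: they enter the RHS as boundary terms).
Substituting f(x) = 13/6 - 2*x^2, the right-hand side is ∫_0^2 (13/6 - 2*x^2) v dx + v(2).
Compatibility check (pure Neumann): taking v ≡ 1 ∈ V gives 0 = ∫_0^2 f dx + (1) − (0), i.e. ∫_0^2 f dx must equal u'(0) − u'(2) = -1. Indeed ∫_0^2 (13/6 - 2*x^2) dx = -1, so the data are compatible. The solution is then unique only up to an additive constant (fix it e.g. by requiring ∫_0^2 u dx = 0).


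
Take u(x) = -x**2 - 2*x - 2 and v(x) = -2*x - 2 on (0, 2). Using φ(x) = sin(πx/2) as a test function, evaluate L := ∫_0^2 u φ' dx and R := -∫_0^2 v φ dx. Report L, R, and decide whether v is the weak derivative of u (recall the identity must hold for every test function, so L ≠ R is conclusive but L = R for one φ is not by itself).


LHS = 16/π, RHS = 16/π. Yes, v = u' weakly.

u(x) = -x**2 - 2*x - 2, classical derivative u'(x) = -2*x - 2.
φ(x) = sin(πx/2), so φ'(x) = π*cos(π*x/2)/2.
Note φ(0) = φ(2) = 0, so the boundary term u·φ vanishes.
LHS = ∫_0^2 u(x) φ'(x) dx = ∫_0^2 (-π*x^2*cos(π*x/2)/2 - π*x*cos(π*x/2) - π*cos(π*x/2)) dx. Term by term:
  ∫_0^2 -π*cos(π*x/2) dx = 0;  ∫_0^2 -π*x*cos(π*x/2) dx = 8/π;  ∫_0^2 -π*x^2*cos(π*x/2)/2 dx = 8/π.
Sum: 0 + 8/π + 8/π = 16/π.
So LHS = 16/π.
∫_0^2 v(x) φ(x) dx = ∫_0^2 (-2*x*sin(π*x/2) - 2*sin(π*x/2)) dx. Term by term:
  ∫_0^2 -2*sin(π*x/2) dx = -8/π;  ∫_0^2 -2*x*sin(π*x/2) dx = -8/π.
Sum: -8/π − 8/π = -16/π.
So RHS = -∫_0^2 v(x) φ(x) dx = 16/π.
LHS = RHS, so the identity holds for this test φ.
Moreover u is smooth here and v(x) = u'(x) = -2*x - 2 pointwise, so the identity holds for every test function. Hence v is the weak derivative of u.


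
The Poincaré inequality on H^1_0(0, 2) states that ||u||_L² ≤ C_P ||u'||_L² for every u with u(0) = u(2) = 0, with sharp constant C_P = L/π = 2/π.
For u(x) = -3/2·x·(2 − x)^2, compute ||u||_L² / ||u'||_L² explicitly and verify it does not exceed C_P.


||u||_L² / ||u'||_L² = sqrt(14)/7 < C_P = 2/π.

u(x) = -3/2·x·(2 − x)^2, so u'(x) = 3*(2 - 3*x)*(x/2 - 1).
u(x) = -3/2·x·(2 − x)^2 vanishes at x = 0 and x = 2, so u ∈ H^1_0(0, 2). Differentiate via the product rule and integrate the resulting polynomials term by term.
  ∫_0^2 u² dx = ∫_0^2 (9*x^6/4 - 18*x^5 + 54*x^4 - 72*x^3 + 36*x^2) dx. Term by term:
    ∫_0^2 9*x^6/4 dx = 288/7;  ∫_0^2 -18*x^5 dx = -192;  ∫_0^2 54*x^4 dx = 1728/5;
    ∫_0^2 -72*x^3 dx = -288;  ∫_0^2 36*x^2 dx = 96.
  Sum: 288/7 − 192 + 1728/5 − 288 + 96 = 96/35.
  ∫_0^2 (u')² dx = ∫_0^2 (81*x^4/4 - 108*x^3 + 198*x^2 - 144*x + 36) dx. Term by term:
    ∫_0^2 81*x^4/4 dx = 648/5;  ∫_0^2 -108*x^3 dx = -432;  ∫_0^2 198*x^2 dx = 528;
    ∫_0^2 -144*x dx = -288;  ∫_0^2 36 dx = 72.
  Sum: 648/5 − 432 + 528 − 288 + 72 = 48/5.
∫_0^2 u² dx = 96/35, so ||u||_L² = 4*sqrt(210)/35.
∫_0^2 (u')² dx = 48/5, so ||u'||_L² = 4*sqrt(15)/5.
Ratio ||u||_L² / ||u'||_L² = sqrt(14)/7.
Sharp Poincaré constant on H^1_0(0, 2) is C_P = L/π = 2/π, achieved by sin(π/2·x).
A polynomial bump cannot attain the sharp Poincaré constant (only the first sine eigenfunction does), so the ratio is strictly less than C_P, consistent with ||u||_L² ≤ C_P ||u'||_L².


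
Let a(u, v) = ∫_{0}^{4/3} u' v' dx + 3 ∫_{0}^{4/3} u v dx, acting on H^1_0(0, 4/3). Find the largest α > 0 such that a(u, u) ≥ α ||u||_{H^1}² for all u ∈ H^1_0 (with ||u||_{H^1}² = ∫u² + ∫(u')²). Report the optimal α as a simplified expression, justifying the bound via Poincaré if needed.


α = 1

Coercivity of a(·,·) on H^1_0(0, 4/3) means a(u, u) ≥ α ||u||_{H^1}² for every u ∈ H^1_0.
The interval has length L = 4/3, and Poincaré/coercivity depend only on L. Here a(u, u) = ∫(u')² + (3)·∫u².
Here c = 3 ≥ 1, so a(u,u) = ∫(u')² + c∫u² ≥ ∫(u')² + ∫u² = ||u||_{H^1}², i.e. α = 1 works. No larger α is possible: a(u,u) ≥ α||u||_{H^1}² means (1−α)∫(u')² ≥ (α−c)∫u², and for the modes u_n = sin(nπ(x−x₀)/L) (x₀ the left endpoint) one has ∫u_n²/∫(u_n')² = (L/(nπ))² → 0, so a(u_n,u_n)/||u_n||_{H^1}² → 1. Hence the optimal constant is α = 1.
Therefore α = 1.


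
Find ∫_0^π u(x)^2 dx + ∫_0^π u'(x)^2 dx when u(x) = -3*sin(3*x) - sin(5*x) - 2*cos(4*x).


||u||_{H^1(0,π)}^2 = -6256/63 + 92*π

u'(x) = 8*sin(4*x) - 9*cos(3*x) - 5*cos(5*x).
Expand u² and (u')² and integrate term by term on (0, π), using: for integers n ≥ 1, ∫_0^π sin²(nx) dx = ∫_0^π cos²(nx) dx = π/2; for n ≠ n', ∫_0^π sin(nx)sin(n'x) dx = ∫_0^π cos(nx)cos(n'x) dx = 0; and by product-to-sum, ∫_0^π sin(nx)cos(n'x) dx = ½∫_0^π [sin((n+n')x) + sin((n−n')x)] dx, which is 0 when n+n' is even and 2n/(n²−n'²) when n+n' is odd (it need not vanish on (0, π)).
  u² squared terms: (-1)²·∫sin(5x)² dx = 1·π/2 = π/2;  (-3)²·∫sin(3x)² dx = 9·π/2 = 9*π/2;  (-2)²·∫cos(4x)² dx = 4·π/2 = 2*π.
  u² cross terms: 2·(-1)·(-3)·∫sin(5x)·sin(3x) dx = 6·(0) = 0;  2·(-1)·(-2)·∫sin(5x)·cos(4x) dx = 4·(10/9) = 40/9;  2·(-3)·(-2)·∫sin(3x)·cos(4x) dx = 12·(-6/7) = -72/7.
  So ∫_0^π u² dx = π/2 + 9*π/2 + 2*π + 0 + 40/9 − 72/7 = -368/63 + 7*π.
  (u')² squared terms: (-9)²·∫cos(3x)² dx = 81·π/2 = 81*π/2;  (-5)²·∫cos(5x)² dx = 25·π/2 = 25*π/2;  (8)²·∫sin(4x)² dx = 64·π/2 = 32*π.
  (u')² cross terms: 2·(-9)·(-5)·∫cos(3x)·cos(5x) dx = 90·(0) = 0;  2·(-9)·(8)·∫cos(3x)·sin(4x) dx = -144·(8/7) = -1152/7;  2·(-5)·(8)·∫cos(5x)·sin(4x) dx = -80·(-8/9) = 640/9.
  So ∫_0^π (u')² dx = 81*π/2 + 25*π/2 + 32*π + 0 − 1152/7 + 640/9 = -5888/63 + 85*π.
||u||_{H^1}^2 = (-368/63 + 7*π) + (-5888/63 + 85*π) = -6256/63 + 92*π.


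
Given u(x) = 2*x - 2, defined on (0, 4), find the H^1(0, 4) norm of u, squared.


||u||_{H^1}^2 = 160/3

The H^1 norm (squared) on an interval (0, L) is
  ||u||_{H^1}^2 = ∫_0^L u(x)^2 dx + ∫_0^L u'(x)^2 dx.
Compute u'(x) = 2.
Then u(x)^2 = 4*x**2 - 8*x + 4 and u'(x)^2 = 4.
Integrate each monomial from 0 to 4 using ∫_0^4 c·x^n dx = c·4^(n+1)/(n+1):
  ∫_0^4 u(x)^2 dx = ∫_0^4 (4*x^2 - 8*x + 4) dx. Term by term:
    ∫_0^4 4*x^2 dx = 256/3;  ∫_0^4 -8*x dx = -64;  ∫_0^4 4 dx = 16.
  Sum: 256/3 − 64 + 16 = 112/3.
  ∫_0^4 u'(x)^2 dx = ∫_0^4 (4) dx. Term by term:
    ∫_0^4 4 dx = 16.
Adding: ||u||_{H^1}^2 = 112/3 + 16 = 160/3.


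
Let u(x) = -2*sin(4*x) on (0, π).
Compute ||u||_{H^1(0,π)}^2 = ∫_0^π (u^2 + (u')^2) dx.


||u||_{H^1(0,π)}^2 = 34*π

u'(x) = -8*cos(4*x).
Expand u² and (u')² and integrate term by term on (0, π), using: for integers n ≥ 1, ∫_0^π sin²(nx) dx = ∫_0^π cos²(nx) dx = π/2; for n ≠ n', ∫_0^π sin(nx)sin(n'x) dx = ∫_0^π cos(nx)cos(n'x) dx = 0; and by product-to-sum, ∫_0^π sin(nx)cos(n'x) dx = ½∫_0^π [sin((n+n')x) + sin((n−n')x)] dx, which is 0 when n+n' is even and 2n/(n²−n'²) when n+n' is odd (it need not vanish on (0, π)).
  u² squared terms: (-2)²·∫sin(4x)² dx = 4·π/2 = 2*π.
  So ∫_0^π u² dx = 2*π.
  (u')² squared terms: (-8)²·∫cos(4x)² dx = 64·π/2 = 32*π.
  So ∫_0^π (u')² dx = 32*π.
||u||_{H^1}^2 = (2*π) + (32*π) = 34*π.


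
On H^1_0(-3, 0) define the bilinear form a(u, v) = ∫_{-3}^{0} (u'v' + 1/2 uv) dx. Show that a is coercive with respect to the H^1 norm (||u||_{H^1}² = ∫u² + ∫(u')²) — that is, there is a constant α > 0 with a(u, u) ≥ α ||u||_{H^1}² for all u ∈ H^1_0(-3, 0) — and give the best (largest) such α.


α = (9/2 + π^2)/(9 + π^2)

Coercivity of a(·,·) on H^1_0(-3, 0) means a(u, u) ≥ α ||u||_{H^1}² for every u ∈ H^1_0.
The interval has length L = 3, and Poincaré/coercivity depend only on L. Here a(u, u) = ∫(u')² + (1/2)·∫u².
Here 0 < c = 1/2 < 1. The condition a(u,u) ≥ α||u||_{H^1}² reads (1−α)∫(u')² ≥ (α−c)∫u². Any admissible α is ≤ 1 (rapidly oscillating u have ∫u²/∫(u')² → 0), and α = 1 would force 0 ≥ (1−c)∫u², impossible since c < 1; so 1−α > 0. By the sharp Poincaré inequality on H^1_0 of an interval of length L, ∫(u')² ≥ (π/L)²∫u² with equality for the first sine mode sin(π(x−x₀)/L) (x₀ the left endpoint), so the inequality holds for all u iff (1−α)(π/L)² ≥ α − c, i.e. α ≤ ((π/L)² + c)/((π/L)² + 1) = (1 + c(L/π)²)/(1 + (L/π)²). With (π/L)² = π^2/9 and c = 1/2, the largest admissible constant is α = ((π/L)² + c)/((π/L)² + 1).
Simplifying, α = (9/2 + π^2)/(9 + π^2).


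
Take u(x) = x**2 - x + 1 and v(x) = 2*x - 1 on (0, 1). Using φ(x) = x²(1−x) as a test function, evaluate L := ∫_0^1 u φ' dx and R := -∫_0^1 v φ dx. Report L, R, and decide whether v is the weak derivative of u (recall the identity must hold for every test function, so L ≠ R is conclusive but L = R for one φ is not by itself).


LHS = -1/60, RHS = -1/60. Yes, v = u' weakly.

u(x) = x**2 - x + 1, classical derivative u'(x) = 2*x - 1.
φ(x) = x²(1−x), so φ'(x) = x*(2 - 3*x).
Note φ(0) = φ(1) = 0, so the boundary term u·φ vanishes.
LHS = ∫_0^1 u(x) φ'(x) dx = ∫_0^1 (-3*x^4 + 5*x^3 - 5*x^2 + 2*x) dx. Term by term:
  ∫_0^1 -3*x^4 dx = -3/5;  ∫_0^1 5*x^3 dx = 5/4;  ∫_0^1 -5*x^2 dx = -5/3;
  ∫_0^1 2*x dx = 1.
Sum: -3/5 + 5/4 − 5/3 + 1 = -1/60.
So LHS = -1/60.
∫_0^1 v(x) φ(x) dx = ∫_0^1 (-2*x^4 + 3*x^3 - x^2) dx. Term by term:
  ∫_0^1 -2*x^4 dx = -2/5;  ∫_0^1 3*x^3 dx = 3/4;  ∫_0^1 -x^2 dx = -1/3.
Sum: -2/5 + 3/4 − 1/3 = 1/60.
So RHS = -∫_0^1 v(x) φ(x) dx = -1/60.
LHS = RHS, so the identity holds for this test φ.
Moreover u is smooth here and v(x) = u'(x) = 2*x - 1 pointwise, so the identity holds for every test function. Hence v is the weak derivative of u.


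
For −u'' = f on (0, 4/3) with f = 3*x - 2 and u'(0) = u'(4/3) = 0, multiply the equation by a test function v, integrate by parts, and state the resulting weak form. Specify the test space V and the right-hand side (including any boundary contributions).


V = H^1(0, 4/3) (no boundary constraint on v; u is determined up to an additive constant); weak form: ∫_0^4/3 u'v' dx = ∫_0^4/3 (3*x - 2) v dx for all v ∈ V.

Multiply both sides by a test function v and integrate from 0 to 4/3:
  ∫_0^4/3 −u''(x) v(x) dx = ∫_0^4/3 f(x) v(x) dx.
Integrate the LHS by parts once:
  ∫_0^4/3 −u'' v dx = −[u'(x) v(x)]_0^4/3 + ∫_0^4/3 u'(x) v'(x) dx.
Thus ∫_0^4/3 u'(x) v'(x) dx = ∫_0^4/3 f(x) v(x) dx + [u'(x) v(x)]_0^4/3.
Choose V so that boundary terms are either known or forced to vanish.
u has homogeneous Neumann: u'(0) = u'(4/3) = 0. So [u' v]_0^4/3 = 0·v(4/3) − 0·v(0) = 0 for any v; take V = H^1(0, 4/3).
Weak formulation: find u (satisfying any essential BC) such that ∫_0^4/3 u'(x) v'(x) dx = ∫_0^4/3 f v dx for all v ∈ V (homogeneous Neumann, so boundary terms vanish).
Substituting f(x) = 3*x - 2, the right-hand side is ∫_0^4/3 (3*x - 2) v dx.
Compatibility check (pure Neumann): taking v ≡ 1 ∈ V gives 0 = ∫_0^4/3 f dx + (0) − (0), i.e. ∫_0^4/3 f dx must equal u'(0) − u'(4/3) = 0. Indeed ∫_0^4/3 (3*x - 2) dx = 0, so the data are compatible. The solution is then unique only up to an additive constant (fix it e.g. by requiring ∫_0^4/3 u dx = 0).


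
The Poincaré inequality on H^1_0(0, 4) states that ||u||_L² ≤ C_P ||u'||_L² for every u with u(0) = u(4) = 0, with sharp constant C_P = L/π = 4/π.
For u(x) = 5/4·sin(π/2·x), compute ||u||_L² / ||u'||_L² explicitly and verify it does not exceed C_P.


||u||_L² / ||u'||_L² = 2/π < C_P = 4/π.

u(x) = 5/4·sin(π/2·x), so u'(x) = 5*π*cos(π*x/2)/8.
Writing u(x) = A·sin(kπx/L) with A = 5/4 and k = 2, use ∫_0^L sin²(kπx/L) dx = L/2 and ∫_0^L cos²(kπx/L) dx = L/2.
u² = 25/16·sin²(π/2·x) and (u')² = 25*π^2/64·cos²(π/2·x), and each of sin², cos² integrates to L/2 = 2 over (0, 4).
∫_0^4 u² dx = 25/8, so ||u||_L² = 5*sqrt(2)/4.
∫_0^4 (u')² dx = 25*π^2/32, so ||u'||_L² = 5*sqrt(2)*π/8.
Ratio ||u||_L² / ||u'||_L² = 2/π.
Sharp Poincaré constant on H^1_0(0, 4) is C_P = L/π = 4/π, achieved by sin(π/4·x).
This is the k = 2 harmonic; the ratio L/(kπ) is strictly less than C_P = L/π, consistent with the sharp inequality ||u||_L² ≤ C_P ||u'||_L².


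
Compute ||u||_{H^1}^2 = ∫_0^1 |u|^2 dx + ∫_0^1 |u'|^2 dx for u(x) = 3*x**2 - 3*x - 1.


||u||_{H^1}^2 = 53/10

The H^1 norm (squared) on an interval (0, L) is
  ||u||_{H^1}^2 = ∫_0^L u(x)^2 dx + ∫_0^L u'(x)^2 dx.
Compute u'(x) = 6*x - 3.
Then u(x)^2 = 9*x**4 - 18*x**3 + 3*x**2 + 6*x + 1 and u'(x)^2 = 36*x**2 - 36*x + 9.
Integrate each monomial from 0 to 1 using ∫_0^1 c·x^n dx = c·1^(n+1)/(n+1):
  ∫_0^1 u(x)^2 dx = ∫_0^1 (9*x^4 - 18*x^3 + 3*x^2 + 6*x + 1) dx. Term by term:
    ∫_0^1 9*x^4 dx = 9/5;  ∫_0^1 -18*x^3 dx = -9/2;  ∫_0^1 3*x^2 dx = 1;
    ∫_0^1 6*x dx = 3;  ∫_0^1 1 dx = 1.
  Sum: 9/5 − 9/2 + 1 + 3 + 1 = 23/10.
  ∫_0^1 u'(x)^2 dx = ∫_0^1 (36*x^2 - 36*x + 9) dx. Term by term:
    ∫_0^1 36*x^2 dx = 12;  ∫_0^1 -36*x dx = -18;  ∫_0^1 9 dx = 9.
  Sum: 12 − 18 + 9 = 3.
Adding: ||u||_{H^1}^2 = 23/10 + 3 = 53/10.


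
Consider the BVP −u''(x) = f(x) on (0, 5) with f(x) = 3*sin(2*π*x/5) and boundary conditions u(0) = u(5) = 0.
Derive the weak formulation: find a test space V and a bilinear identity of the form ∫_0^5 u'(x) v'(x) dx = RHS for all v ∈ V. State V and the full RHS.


V = H^1_0(0, 5) (so v(0) = v(5) = 0); weak form: ∫_0^5 u'v' dx = ∫_0^5 (3*sin(2*π*x/5)) v dx for all v ∈ V.

Multiply both sides by a test function v and integrate from 0 to 5:
  ∫_0^5 −u''(x) v(x) dx = ∫_0^5 f(x) v(x) dx.
Integrate the LHS by parts once:
  ∫_0^5 −u'' v dx = −[u'(x) v(x)]_0^5 + ∫_0^5 u'(x) v'(x) dx.
Thus ∫_0^5 u'(x) v'(x) dx = ∫_0^5 f(x) v(x) dx + [u'(x) v(x)]_0^5.
Choose V so that boundary terms are either known or forced to vanish.
u is Dirichlet: u(0) = u(5) = 0. Let V = H^1_0(0, 5); then v(0) = v(5) = 0, and [u' v]_0^5 = 0.
Weak formulation: find u (satisfying any essential BC) such that ∫_0^5 u'(x) v'(x) dx = ∫_0^5 f v dx for all v ∈ V.
Substituting f(x) = 3*sin(2*π*x/5), the right-hand side is ∫_0^5 (3*sin(2*π*x/5)) v dx.


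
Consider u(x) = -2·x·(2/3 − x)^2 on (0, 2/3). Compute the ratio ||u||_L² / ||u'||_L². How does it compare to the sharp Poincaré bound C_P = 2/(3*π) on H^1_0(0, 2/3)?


||u||_L² / ||u'||_L² = sqrt(14)/21 < C_P = 2/(3*π).

u(x) = -2·x·(2/3 − x)^2, so u'(x) = -6*x^2 + 16*x/3 - 8/9.
u(x) = -2·x·(2/3 − x)^2 vanishes at x = 0 and x = 2/3, so u ∈ H^1_0(0, 2/3). Differentiate via the product rule and integrate the resulting polynomials term by term.
  ∫_0^2/3 u² dx = ∫_0^2/3 (4*x^6 - 32*x^5/3 + 32*x^4/3 - 128*x^3/27 + 64*x^2/81) dx. Term by term:
    ∫_0^2/3 4*x^6 dx = 512/15309;  ∫_0^2/3 -32*x^5/3 dx = -1024/6561;  ∫_0^2/3 32*x^4/3 dx = 1024/3645;
    ∫_0^2/3 -128*x^3/27 dx = -512/2187;  ∫_0^2/3 64*x^2/81 dx = 512/6561.
  Sum: 512/15309 − 1024/6561 + 1024/3645 − 512/2187 + 512/6561 = 512/229635.
  ∫_0^2/3 (u')² dx = ∫_0^2/3 (36*x^4 - 64*x^3 + 352*x^2/9 - 256*x/27 + 64/81) dx. Term by term:
    ∫_0^2/3 36*x^4 dx = 128/135;  ∫_0^2/3 -64*x^3 dx = -256/81;  ∫_0^2/3 352*x^2/9 dx = 2816/729;
    ∫_0^2/3 -256*x/27 dx = -512/243;  ∫_0^2/3 64/81 dx = 128/243.
  Sum: 128/135 − 256/81 + 2816/729 − 512/243 + 128/243 = 256/3645.
∫_0^2/3 u² dx = 512/229635, so ||u||_L² = 16*sqrt(70)/2835.
∫_0^2/3 (u')² dx = 256/3645, so ||u'||_L² = 16*sqrt(5)/135.
Ratio ||u||_L² / ||u'||_L² = sqrt(14)/21.
Sharp Poincaré constant on H^1_0(0, 2/3) is C_P = L/π = 2/(3*π), achieved by sin(3*π/2·x).
A polynomial bump cannot attain the sharp Poincaré constant (only the first sine eigenfunction does), so the ratio is strictly less than C_P, consistent with ||u||_L² ≤ C_P ||u'||_L².


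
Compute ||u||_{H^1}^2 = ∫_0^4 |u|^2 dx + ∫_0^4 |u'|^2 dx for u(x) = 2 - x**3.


||u||_{H^1}^2 = 138032/35

The H^1 norm (squared) on an interval (0, L) is
  ||u||_{H^1}^2 = ∫_0^L u(x)^2 dx + ∫_0^L u'(x)^2 dx.
Compute u'(x) = -3*x**2.
Then u(x)^2 = x**6 - 4*x**3 + 4 and u'(x)^2 = 9*x**4.
Integrate each monomial from 0 to 4 using ∫_0^4 c·x^n dx = c·4^(n+1)/(n+1):
  ∫_0^4 u(x)^2 dx = ∫_0^4 (x^6 - 4*x^3 + 4) dx. Term by term:
    ∫_0^4 x^6 dx = 16384/7;  ∫_0^4 -4*x^3 dx = -256;  ∫_0^4 4 dx = 16.
  Sum: 16384/7 − 256 + 16 = 14704/7.
  ∫_0^4 u'(x)^2 dx = ∫_0^4 (9*x^4) dx. Term by term:
    ∫_0^4 9*x^4 dx = 9216/5.
Adding: ||u||_{H^1}^2 = 14704/7 + 9216/5 = 138032/35.


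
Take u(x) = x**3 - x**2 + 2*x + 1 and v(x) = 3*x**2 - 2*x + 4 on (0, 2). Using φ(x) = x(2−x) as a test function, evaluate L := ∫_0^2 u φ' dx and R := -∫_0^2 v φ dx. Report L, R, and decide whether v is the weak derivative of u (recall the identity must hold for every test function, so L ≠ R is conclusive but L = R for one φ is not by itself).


LHS = -24/5, RHS = -112/15. No, v is not the weak derivative of u.

u(x) = x**3 - x**2 + 2*x + 1, classical derivative u'(x) = 3*x**2 - 2*x + 2.
φ(x) = x(2−x), so φ'(x) = 2 - 2*x.
Note φ(0) = φ(2) = 0, so the boundary term u·φ vanishes.
LHS = ∫_0^2 u(x) φ'(x) dx = ∫_0^2 (-2*x^4 + 4*x^3 - 6*x^2 + 2*x + 2) dx. Term by term:
  ∫_0^2 -2*x^4 dx = -64/5;  ∫_0^2 4*x^3 dx = 16;  ∫_0^2 -6*x^2 dx = -16;
  ∫_0^2 2*x dx = 4;  ∫_0^2 2 dx = 4.
Sum: -64/5 + 16 − 16 + 4 + 4 = -24/5.
So LHS = -24/5.
∫_0^2 v(x) φ(x) dx = ∫_0^2 (-3*x^4 + 8*x^3 - 8*x^2 + 8*x) dx. Term by term:
  ∫_0^2 -3*x^4 dx = -96/5;  ∫_0^2 8*x^3 dx = 32;  ∫_0^2 -8*x^2 dx = -64/3;
  ∫_0^2 8*x dx = 16.
Sum: -96/5 + 32 − 64/3 + 16 = 112/15.
So RHS = -∫_0^2 v(x) φ(x) dx = -112/15.
LHS − RHS = 8/3 ≠ 0, so the identity fails.
(For a valid weak derivative the identity must hold for EVERY test function, in particular this one. The failure shows v is NOT the weak derivative of u.)
Correct weak derivative would be u'(x) = 3*x**2 - 2*x + 2.


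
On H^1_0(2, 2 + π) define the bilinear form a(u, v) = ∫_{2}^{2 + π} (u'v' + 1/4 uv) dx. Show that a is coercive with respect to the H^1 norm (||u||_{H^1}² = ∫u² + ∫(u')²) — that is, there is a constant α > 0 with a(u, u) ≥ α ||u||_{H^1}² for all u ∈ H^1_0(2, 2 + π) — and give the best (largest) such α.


α = 5/8

Coercivity of a(·,·) on H^1_0(2, 2 + π) means a(u, u) ≥ α ||u||_{H^1}² for every u ∈ H^1_0.
The interval has length L = π, and Poincaré/coercivity depend only on L. Here a(u, u) = ∫(u')² + (1/4)·∫u².
Here 0 < c = 1/4 < 1. The condition a(u,u) ≥ α||u||_{H^1}² reads (1−α)∫(u')² ≥ (α−c)∫u². Any admissible α is ≤ 1 (rapidly oscillating u have ∫u²/∫(u')² → 0), and α = 1 would force 0 ≥ (1−c)∫u², impossible since c < 1; so 1−α > 0. By the sharp Poincaré inequality on H^1_0 of an interval of length L, ∫(u')² ≥ (π/L)²∫u² with equality for the first sine mode sin(π(x−x₀)/L) (x₀ the left endpoint), so the inequality holds for all u iff (1−α)(π/L)² ≥ α − c, i.e. α ≤ ((π/L)² + c)/((π/L)² + 1) = (1 + c(L/π)²)/(1 + (L/π)²). With (π/L)² = 1 and c = 1/4, the largest admissible constant is α = ((π/L)² + c)/((π/L)² + 1).
Simplifying, α = 5/8.


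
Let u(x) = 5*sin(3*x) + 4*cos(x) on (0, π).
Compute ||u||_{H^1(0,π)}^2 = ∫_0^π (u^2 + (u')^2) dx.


||u||_{H^1(0,π)}^2 = 141*π

u'(x) = -4*sin(x) + 15*cos(3*x).
Expand u² and (u')² and integrate term by term on (0, π), using: for integers n ≥ 1, ∫_0^π sin²(nx) dx = ∫_0^π cos²(nx) dx = π/2; for n ≠ n', ∫_0^π sin(nx)sin(n'x) dx = ∫_0^π cos(nx)cos(n'x) dx = 0; and by product-to-sum, ∫_0^π sin(nx)cos(n'x) dx = ½∫_0^π [sin((n+n')x) + sin((n−n')x)] dx, which is 0 when n+n' is even and 2n/(n²−n'²) when n+n' is odd (it need not vanish on (0, π)).
  u² squared terms: (4)²·∫cos(x)² dx = 16·π/2 = 8*π;  (5)²·∫sin(3x)² dx = 25·π/2 = 25*π/2.
  u² cross terms: 2·(4)·(5)·∫cos(x)·sin(3x) dx = 40·(0) = 0.
  So ∫_0^π u² dx = 8*π + 25*π/2 + 0 = 41*π/2.
  (u')² squared terms: (-4)²·∫sin(x)² dx = 16·π/2 = 8*π;  (15)²·∫cos(3x)² dx = 225·π/2 = 225*π/2.
  (u')² cross terms: 2·(-4)·(15)·∫sin(x)·cos(3x) dx = -120·(0) = 0.
  So ∫_0^π (u')² dx = 8*π + 225*π/2 + 0 = 241*π/2.
||u||_{H^1}^2 = (41*π/2) + (241*π/2) = 141*π.


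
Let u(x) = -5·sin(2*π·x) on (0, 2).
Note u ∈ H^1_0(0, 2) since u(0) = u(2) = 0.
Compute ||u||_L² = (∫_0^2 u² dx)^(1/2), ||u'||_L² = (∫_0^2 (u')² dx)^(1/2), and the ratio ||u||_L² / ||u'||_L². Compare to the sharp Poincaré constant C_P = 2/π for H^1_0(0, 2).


||u||_L² / ||u'||_L² = 1/(2*π) < C_P = 2/π.

u(x) = -5·sin(2*π·x), so u'(x) = -10*π*cos(2*π*x).
Writing u(x) = A·sin(kπx/L) with A = -5 and k = 4, use ∫_0^L sin²(kπx/L) dx = L/2 and ∫_0^L cos²(kπx/L) dx = L/2.
u² = 25·sin²(2*π·x) and (u')² = 100*π^2·cos²(2*π·x), and each of sin², cos² integrates to L/2 = 1 over (0, 2).
∫_0^2 u² dx = 25, so ||u||_L² = 5.
∫_0^2 (u')² dx = 100*π^2, so ||u'||_L² = 10*π.
Ratio ||u||_L² / ||u'||_L² = 1/(2*π).
Sharp Poincaré constant on H^1_0(0, 2) is C_P = L/π = 2/π, achieved by sin(π/2·x).
This is the k = 4 harmonic; the ratio L/(kπ) is strictly less than C_P = L/π, consistent with the sharp inequality ||u||_L² ≤ C_P ||u'||_L².


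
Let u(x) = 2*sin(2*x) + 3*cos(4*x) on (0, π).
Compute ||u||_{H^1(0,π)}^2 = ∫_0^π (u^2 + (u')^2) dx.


||u||_{H^1(0,π)}^2 = 173*π/2

u'(x) = -12*sin(4*x) + 4*cos(2*x).
Expand u² and (u')² and integrate term by term on (0, π), using: for integers n ≥ 1, ∫_0^π sin²(nx) dx = ∫_0^π cos²(nx) dx = π/2; for n ≠ n', ∫_0^π sin(nx)sin(n'x) dx = ∫_0^π cos(nx)cos(n'x) dx = 0; and by product-to-sum, ∫_0^π sin(nx)cos(n'x) dx = ½∫_0^π [sin((n+n')x) + sin((n−n')x)] dx, which is 0 when n+n' is even and 2n/(n²−n'²) when n+n' is odd (it need not vanish on (0, π)).
  u² squared terms: (2)²·∫sin(2x)² dx = 4·π/2 = 2*π;  (3)²·∫cos(4x)² dx = 9·π/2 = 9*π/2.
  u² cross terms: 2·(2)·(3)·∫sin(2x)·cos(4x) dx = 12·(0) = 0.
  So ∫_0^π u² dx = 2*π + 9*π/2 + 0 = 13*π/2.
  (u')² squared terms: (-12)²·∫sin(4x)² dx = 144·π/2 = 72*π;  (4)²·∫cos(2x)² dx = 16·π/2 = 8*π.
  (u')² cross terms: 2·(-12)·(4)·∫sin(4x)·cos(2x) dx = -96·(0) = 0.
  So ∫_0^π (u')² dx = 72*π + 8*π + 0 = 80*π.
||u||_{H^1}^2 = (13*π/2) + (80*π) = 173*π/2.


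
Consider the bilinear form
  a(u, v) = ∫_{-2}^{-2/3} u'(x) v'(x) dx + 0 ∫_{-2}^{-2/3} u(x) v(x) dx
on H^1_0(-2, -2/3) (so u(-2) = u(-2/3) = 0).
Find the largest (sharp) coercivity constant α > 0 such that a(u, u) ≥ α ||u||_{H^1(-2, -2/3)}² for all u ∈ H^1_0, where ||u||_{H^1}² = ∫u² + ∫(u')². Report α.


α = 9*π^2/(16 + 9*π^2)

Coercivity of a(·,·) on H^1_0(-2, -2/3) means a(u, u) ≥ α ||u||_{H^1}² for every u ∈ H^1_0.
The interval has length L = 4/3, and Poincaré/coercivity depend only on L. Here a(u, u) = ∫(u')² + (0)·∫u².
Here c = 0, so a(u,u) = ∫(u')² alone. The condition a(u,u) ≥ α||u||_{H^1}² reads (1−α)∫(u')² ≥ (α−c)∫u². Any admissible α is ≤ 1 (rapidly oscillating u have ∫u²/∫(u')² → 0), and α = 1 would force 0 ≥ (1−c)∫u², impossible since c < 1; so 1−α > 0. By the sharp Poincaré inequality on H^1_0 of an interval of length L, ∫(u')² ≥ (π/L)²∫u² with equality for the first sine mode sin(π(x−x₀)/L) (x₀ the left endpoint), so the inequality holds for all u iff (1−α)(π/L)² ≥ α − c, i.e. α ≤ ((π/L)² + c)/((π/L)² + 1) = (1 + c(L/π)²)/(1 + (L/π)²). (Direct route, valid since c ≤ 0: Poincaré gives c∫u² ≥ c(L/π)²∫(u')², so a(u,u) ≥ (1 + c(L/π)²)∫(u')², while ||u||_{H^1}² ≤ (1 + (L/π)²)∫(u')²; dividing yields the same α.) With (π/L)² = 9*π^2/16 and c = 0, the largest admissible constant is α = ((π/L)² + c)/((π/L)² + 1).
Simplifying, α = 9*π^2/(16 + 9*π^2).


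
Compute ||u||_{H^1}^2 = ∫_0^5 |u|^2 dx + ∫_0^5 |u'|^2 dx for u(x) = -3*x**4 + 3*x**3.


||u||_{H^1}^2 = 63558125/28

The H^1 norm (squared) on an interval (0, L) is
  ||u||_{H^1}^2 = ∫_0^L u(x)^2 dx + ∫_0^L u'(x)^2 dx.
Compute u'(x) = -12*x**3 + 9*x**2.
Then u(x)^2 = 9*x**8 - 18*x**7 + 9*x**6 and u'(x)^2 = 144*x**6 - 216*x**5 + 81*x**4.
Integrate each monomial from 0 to 5 using ∫_0^5 c·x^n dx = c·5^(n+1)/(n+1):
  ∫_0^5 u(x)^2 dx = ∫_0^5 (9*x^8 - 18*x^7 + 9*x^6) dx. Term by term:
    ∫_0^5 9*x^8 dx = 1953125;  ∫_0^5 -18*x^7 dx = -3515625/4;  ∫_0^5 9*x^6 dx = 703125/7.
  Sum: 1953125 − 3515625/4 + 703125/7 = 32890625/28.
  ∫_0^5 u'(x)^2 dx = ∫_0^5 (144*x^6 - 216*x^5 + 81*x^4) dx. Term by term:
    ∫_0^5 144*x^6 dx = 11250000/7;  ∫_0^5 -216*x^5 dx = -562500;  ∫_0^5 81*x^4 dx = 50625.
  Sum: 11250000/7 − 562500 + 50625 = 7666875/7.
Adding: ||u||_{H^1}^2 = 32890625/28 + 7666875/7 = 63558125/28.


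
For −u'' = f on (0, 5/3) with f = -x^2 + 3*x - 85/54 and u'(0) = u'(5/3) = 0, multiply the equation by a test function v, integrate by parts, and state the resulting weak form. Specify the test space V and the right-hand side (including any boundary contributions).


V = H^1(0, 5/3) (no boundary constraint on v; u is determined up to an additive constant); weak form: ∫_0^5/3 u'v' dx = ∫_0^5/3 (-x^2 + 3*x - 85/54) v dx for all v ∈ V.

Multiply both sides by a test function v and integrate from 0 to 5/3:
  ∫_0^5/3 −u''(x) v(x) dx = ∫_0^5/3 f(x) v(x) dx.
Integrate the LHS by parts once:
  ∫_0^5/3 −u'' v dx = −[u'(x) v(x)]_0^5/3 + ∫_0^5/3 u'(x) v'(x) dx.
Thus ∫_0^5/3 u'(x) v'(x) dx = ∫_0^5/3 f(x) v(x) dx + [u'(x) v(x)]_0^5/3.
Choose V so that boundary terms are either known or forced to vanish.
u has homogeneous Neumann: u'(0) = u'(5/3) = 0. So [u' v]_0^5/3 = 0·v(5/3) − 0·v(0) = 0 for any v; take V = H^1(0, 5/3).
Weak formulation: find u (satisfying any essential BC) such that ∫_0^5/3 u'(x) v'(x) dx = ∫_0^5/3 f v dx for all v ∈ V (homogeneous Neumann, so boundary terms vanish).
Substituting f(x) = -x^2 + 3*x - 85/54, the right-hand side is ∫_0^5/3 (-x^2 + 3*x - 85/54) v dx.
Compatibility check (pure Neumann): taking v ≡ 1 ∈ V gives 0 = ∫_0^5/3 f dx + (0) − (0), i.e. ∫_0^5/3 f dx must equal u'(0) − u'(5/3) = 0. Indeed ∫_0^5/3 (-x^2 + 3*x - 85/54) dx = 0, so the data are compatible. The solution is then unique only up to an additive constant (fix it e.g. by requiring ∫_0^5/3 u dx = 0).


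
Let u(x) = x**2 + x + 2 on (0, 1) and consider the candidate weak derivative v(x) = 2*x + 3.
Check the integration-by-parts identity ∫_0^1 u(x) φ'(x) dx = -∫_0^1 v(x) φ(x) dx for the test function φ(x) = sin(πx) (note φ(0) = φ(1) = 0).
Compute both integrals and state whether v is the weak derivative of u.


LHS = -4/π, RHS = -8/π. No, v is not the weak derivative of u.

u(x) = x**2 + x + 2, classical derivative u'(x) = 2*x + 1.
φ(x) = sin(πx), so φ'(x) = π*cos(π*x).
Note φ(0) = φ(1) = 0, so the boundary term u·φ vanishes.
LHS = ∫_0^1 u(x) φ'(x) dx = ∫_0^1 (π*x^2*cos(π*x) + π*x*cos(π*x) + 2*π*cos(π*x)) dx. Term by term:
  ∫_0^1 2*π*cos(π*x) dx = 0;  ∫_0^1 π*x*cos(π*x) dx = -2/π;  ∫_0^1 π*x^2*cos(π*x) dx = -2/π.
Sum: 0 − 2/π − 2/π = -4/π.
So LHS = -4/π.
∫_0^1 v(x) φ(x) dx = ∫_0^1 (2*x*sin(π*x) + 3*sin(π*x)) dx. Term by term:
  ∫_0^1 3*sin(π*x) dx = 6/π;  ∫_0^1 2*x*sin(π*x) dx = 2/π.
Sum: 6/π + 2/π = 8/π.
So RHS = -∫_0^1 v(x) φ(x) dx = -8/π.
LHS − RHS = 4/π ≠ 0, so the identity fails.
(For a valid weak derivative the identity must hold for EVERY test function, in particular this one. The failure shows v is NOT the weak derivative of u.)
Correct weak derivative would be u'(x) = 2*x + 1.


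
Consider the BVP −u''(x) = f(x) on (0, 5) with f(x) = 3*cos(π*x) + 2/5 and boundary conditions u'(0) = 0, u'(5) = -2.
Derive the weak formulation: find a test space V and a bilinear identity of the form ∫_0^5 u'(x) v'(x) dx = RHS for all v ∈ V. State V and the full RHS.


V = H^1(0, 5) (v unrestricted at boundary; u is determined up to an additive constant); weak form: ∫_0^5 u'v' dx = ∫_0^5 (3*cos(π*x) + 2/5) v dx − 2·v(5) for all v ∈ V.

Multiply both sides by a test function v and integrate from 0 to 5:
  ∫_0^5 −u''(x) v(x) dx = ∫_0^5 f(x) v(x) dx.
Integrate the LHS by parts once:
  ∫_0^5 −u'' v dx = −[u'(x) v(x)]_0^5 + ∫_0^5 u'(x) v'(x) dx.
Thus ∫_0^5 u'(x) v'(x) dx = ∫_0^5 f(x) v(x) dx + [u'(x) v(x)]_0^5.
Choose V so that boundary terms are either known or forced to vanish.
u has inhomogeneous Neumann u'(0) = 0, u'(5) = -2. [u' v]_0^5 = (-2)·v(5) − (0)·v(0) = − 2·v(5). Take V = H^1(0, 5); boundary term becomes part of RHS.
Weak formulation: find u (satisfying any essential BC) such that ∫_0^5 u'(x) v'(x) dx = ∫_0^5 f v dx − 2·v(5) for all v ∈ V (Neumann data are natural BCs: they enter the RHS as boundary terms).
Substituting f(x) = 3*cos(π*x) + 2/5, the right-hand side is ∫_0^5 (3*cos(π*x) + 2/5) v dx − 2·v(5).
Compatibility check (pure Neumann): taking v ≡ 1 ∈ V gives 0 = ∫_0^5 f dx + (-2) − (0), i.e. ∫_0^5 f dx must equal u'(0) − u'(5) = 2. Indeed ∫_0^5 (3*cos(π*x) + 2/5) dx = 2, so the data are compatible. The solution is then unique only up to an additive constant (fix it e.g. by requiring ∫_0^5 u dx = 0).


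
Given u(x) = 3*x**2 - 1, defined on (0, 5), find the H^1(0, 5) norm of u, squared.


||u||_{H^1}^2 = 6880

The H^1 norm (squared) on an interval (0, L) is
  ||u||_{H^1}^2 = ∫_0^L u(x)^2 dx + ∫_0^L u'(x)^2 dx.
Compute u'(x) = 6*x.
Then u(x)^2 = 9*x**4 - 6*x**2 + 1 and u'(x)^2 = 36*x**2.
Integrate each monomial from 0 to 5 using ∫_0^5 c·x^n dx = c·5^(n+1)/(n+1):
  ∫_0^5 u(x)^2 dx = ∫_0^5 (9*x^4 - 6*x^2 + 1) dx. Term by term:
    ∫_0^5 9*x^4 dx = 5625;  ∫_0^5 -6*x^2 dx = -250;  ∫_0^5 1 dx = 5.
  Sum: 5625 − 250 + 5 = 5380.
  ∫_0^5 u'(x)^2 dx = ∫_0^5 (36*x^2) dx. Term by term:
    ∫_0^5 36*x^2 dx = 1500.
Adding: ||u||_{H^1}^2 = 5380 + 1500 = 6880.


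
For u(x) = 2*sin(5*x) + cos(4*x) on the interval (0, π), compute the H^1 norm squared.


||u||_{H^1(0,π)}^2 = 680/9 + 121*π/2

u'(x) = -4*sin(4*x) + 10*cos(5*x).
Expand u² and (u')² and integrate term by term on (0, π), using: for integers n ≥ 1, ∫_0^π sin²(nx) dx = ∫_0^π cos²(nx) dx = π/2; for n ≠ n', ∫_0^π sin(nx)sin(n'x) dx = ∫_0^π cos(nx)cos(n'x) dx = 0; and by product-to-sum, ∫_0^π sin(nx)cos(n'x) dx = ½∫_0^π [sin((n+n')x) + sin((n−n')x)] dx, which is 0 when n+n' is even and 2n/(n²−n'²) when n+n' is odd (it need not vanish on (0, π)).
  u² squared terms: (2)²·∫sin(5x)² dx = 4·π/2 = 2*π;  (1)²·∫cos(4x)² dx = 1·π/2 = π/2.
  u² cross terms: 2·(2)·(1)·∫sin(5x)·cos(4x) dx = 4·(10/9) = 40/9.
  So ∫_0^π u² dx = 2*π + π/2 + 40/9 = 40/9 + 5*π/2.
  (u')² squared terms: (-4)²·∫sin(4x)² dx = 16·π/2 = 8*π;  (10)²·∫cos(5x)² dx = 100·π/2 = 50*π.
  (u')² cross terms: 2·(-4)·(10)·∫sin(4x)·cos(5x) dx = -80·(-8/9) = 640/9.
  So ∫_0^π (u')² dx = 8*π + 50*π + 640/9 = 640/9 + 58*π.
||u||_{H^1}^2 = (40/9 + 5*π/2) + (640/9 + 58*π) = 680/9 + 121*π/2.


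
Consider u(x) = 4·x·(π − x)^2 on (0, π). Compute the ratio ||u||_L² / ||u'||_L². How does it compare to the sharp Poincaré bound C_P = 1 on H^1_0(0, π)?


||u||_L² / ||u'||_L² = sqrt(14)*π/14 < C_P = 1.

u(x) = 4·x·(π − x)^2, so u'(x) = 4*(x - π)*(3*x - π).
u(x) = 4·x·(π − x)^2 vanishes at x = 0 and x = π, so u ∈ H^1_0(0, π). Differentiate via the product rule and integrate the resulting polynomials term by term.
  ∫_0^π u² dx = ∫_0^π (16*x^6 - 64*π*x^5 + 96*π^2*x^4 - 64*π^3*x^3 + 16*π^4*x^2) dx. Term by term:
    ∫_0^π 16*x^6 dx = 16*π^7/7;  ∫_0^π -64*π*x^5 dx = -32*π^7/3;  ∫_0^π 96*π^2*x^4 dx = 96*π^7/5;
    ∫_0^π -64*π^3*x^3 dx = -16*π^7;  ∫_0^π 16*π^4*x^2 dx = 16*π^7/3.
  Sum: 16*π^7/7 − 32*π^7/3 + 96*π^7/5 − 16*π^7 + 16*π^7/3 = 16*π^7/105.
  ∫_0^π (u')² dx = ∫_0^π (144*x^4 - 384*π*x^3 + 352*π^2*x^2 - 128*π^3*x + 16*π^4) dx. Term by term:
    ∫_0^π 144*x^4 dx = 144*π^5/5;  ∫_0^π -384*π*x^3 dx = -96*π^5;  ∫_0^π 352*π^2*x^2 dx = 352*π^5/3;
    ∫_0^π -128*π^3*x dx = -64*π^5;  ∫_0^π 16*π^4 dx = 16*π^5.
  Sum: 144*π^5/5 − 96*π^5 + 352*π^5/3 − 64*π^5 + 16*π^5 = 32*π^5/15.
∫_0^π u² dx = 16*π^7/105, so ||u||_L² = 4*sqrt(105)*π^(7/2)/105.
∫_0^π (u')² dx = 32*π^5/15, so ||u'||_L² = 4*sqrt(30)*π^(5/2)/15.
Ratio ||u||_L² / ||u'||_L² = sqrt(14)*π/14.
Sharp Poincaré constant on H^1_0(0, π) is C_P = L/π = 1, achieved by sin(x).
A polynomial bump cannot attain the sharp Poincaré constant (only the first sine eigenfunction does), so the ratio is strictly less than C_P, consistent with ||u||_L² ≤ C_P ||u'||_L².


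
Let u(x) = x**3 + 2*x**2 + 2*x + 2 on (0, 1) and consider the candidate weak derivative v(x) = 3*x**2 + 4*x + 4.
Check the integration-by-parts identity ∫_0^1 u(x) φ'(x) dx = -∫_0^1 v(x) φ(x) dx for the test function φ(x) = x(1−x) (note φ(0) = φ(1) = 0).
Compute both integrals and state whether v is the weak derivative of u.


LHS = -49/60, RHS = -23/20. No, v is not the weak derivative of u.

u(x) = x**3 + 2*x**2 + 2*x + 2, classical derivative u'(x) = 3*x**2 + 4*x + 2.
φ(x) = x(1−x), so φ'(x) = 1 - 2*x.
Note φ(0) = φ(1) = 0, so the boundary term u·φ vanishes.
LHS = ∫_0^1 u(x) φ'(x) dx = ∫_0^1 (-2*x^4 - 3*x^3 - 2*x^2 - 2*x + 2) dx. Term by term:
  ∫_0^1 -2*x^4 dx = -2/5;  ∫_0^1 -3*x^3 dx = -3/4;  ∫_0^1 -2*x^2 dx = -2/3;
  ∫_0^1 -2*x dx = -1;  ∫_0^1 2 dx = 2.
Sum: -2/5 − 3/4 − 2/3 − 1 + 2 = -49/60.
So LHS = -49/60.
∫_0^1 v(x) φ(x) dx = ∫_0^1 (-3*x^4 - x^3 + 4*x) dx. Term by term:
  ∫_0^1 -3*x^4 dx = -3/5;  ∫_0^1 -x^3 dx = -1/4;  ∫_0^1 4*x dx = 2.
Sum: -3/5 − 1/4 + 2 = 23/20.
So RHS = -∫_0^1 v(x) φ(x) dx = -23/20.
LHS − RHS = 1/3 ≠ 0, so the identity fails.
(For a valid weak derivative the identity must hold for EVERY test function, in particular this one. The failure shows v is NOT the weak derivative of u.)
Correct weak derivative would be u'(x) = 3*x**2 + 4*x + 2.


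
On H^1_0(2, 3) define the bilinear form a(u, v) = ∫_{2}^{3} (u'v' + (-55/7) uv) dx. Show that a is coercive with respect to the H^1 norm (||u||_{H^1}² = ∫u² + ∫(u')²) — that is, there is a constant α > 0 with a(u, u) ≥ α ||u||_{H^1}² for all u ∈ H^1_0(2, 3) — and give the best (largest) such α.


α = (-55/7 + π^2)/(1 + π^2)

Coercivity of a(·,·) on H^1_0(2, 3) means a(u, u) ≥ α ||u||_{H^1}² for every u ∈ H^1_0.
The interval has length L = 1, and Poincaré/coercivity depend only on L. Here a(u, u) = ∫(u')² + (-55/7)·∫u².
Here c = -55/7 < 0 with |c| < (π/L)² = π^2, so coercivity still holds. The condition a(u,u) ≥ α||u||_{H^1}² reads (1−α)∫(u')² ≥ (α−c)∫u². Any admissible α is ≤ 1 (rapidly oscillating u have ∫u²/∫(u')² → 0), and α = 1 would force 0 ≥ (1−c)∫u², impossible since c < 1; so 1−α > 0. By the sharp Poincaré inequality on H^1_0 of an interval of length L, ∫(u')² ≥ (π/L)²∫u² with equality for the first sine mode sin(π(x−x₀)/L) (x₀ the left endpoint), so the inequality holds for all u iff (1−α)(π/L)² ≥ α − c, i.e. α ≤ ((π/L)² + c)/((π/L)² + 1) = (1 + c(L/π)²)/(1 + (L/π)²). (Direct route, valid since c ≤ 0: Poincaré gives c∫u² ≥ c(L/π)²∫(u')², so a(u,u) ≥ (1 + c(L/π)²)∫(u')², while ||u||_{H^1}² ≤ (1 + (L/π)²)∫(u')²; dividing yields the same α.) With (π/L)² = π^2 and c = -55/7, the largest admissible constant is α = ((π/L)² + c)/((π/L)² + 1).
Simplifying, α = (-55/7 + π^2)/(1 + π^2).


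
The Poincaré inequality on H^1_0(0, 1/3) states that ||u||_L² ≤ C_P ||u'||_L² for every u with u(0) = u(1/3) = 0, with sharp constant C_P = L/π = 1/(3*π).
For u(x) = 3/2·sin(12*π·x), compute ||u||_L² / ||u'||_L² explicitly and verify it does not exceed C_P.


||u||_L² / ||u'||_L² = 1/(12*π) < C_P = 1/(3*π).

u(x) = 3/2·sin(12*π·x), so u'(x) = 18*π*cos(12*π*x).
Writing u(x) = A·sin(kπx/L) with A = 3/2 and k = 4, use ∫_0^L sin²(kπx/L) dx = L/2 and ∫_0^L cos²(kπx/L) dx = L/2.
u² = 9/4·sin²(12*π·x) and (u')² = 324*π^2·cos²(12*π·x), and each of sin², cos² integrates to L/2 = 1/6 over (0, 1/3).
∫_0^1/3 u² dx = 3/8, so ||u||_L² = sqrt(6)/4.
∫_0^1/3 (u')² dx = 54*π^2, so ||u'||_L² = 3*sqrt(6)*π.
Ratio ||u||_L² / ||u'||_L² = 1/(12*π).
Sharp Poincaré constant on H^1_0(0, 1/3) is C_P = L/π = 1/(3*π), achieved by sin(3*π·x).
This is the k = 4 harmonic; the ratio L/(kπ) is strictly less than C_P = L/π, consistent with the sharp inequality ||u||_L² ≤ C_P ||u'||_L².


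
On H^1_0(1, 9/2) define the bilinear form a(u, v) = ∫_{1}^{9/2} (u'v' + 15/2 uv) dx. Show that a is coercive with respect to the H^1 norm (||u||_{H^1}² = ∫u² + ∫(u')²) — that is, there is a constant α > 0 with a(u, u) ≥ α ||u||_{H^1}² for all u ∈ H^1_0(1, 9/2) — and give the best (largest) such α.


α = 1

Coercivity of a(·,·) on H^1_0(1, 9/2) means a(u, u) ≥ α ||u||_{H^1}² for every u ∈ H^1_0.
The interval has length L = 7/2, and Poincaré/coercivity depend only on L. Here a(u, u) = ∫(u')² + (15/2)·∫u².
Here c = 15/2 ≥ 1, so a(u,u) = ∫(u')² + c∫u² ≥ ∫(u')² + ∫u² = ||u||_{H^1}², i.e. α = 1 works. No larger α is possible: a(u,u) ≥ α||u||_{H^1}² means (1−α)∫(u')² ≥ (α−c)∫u², and for the modes u_n = sin(nπ(x−x₀)/L) (x₀ the left endpoint) one has ∫u_n²/∫(u_n')² = (L/(nπ))² → 0, so a(u_n,u_n)/||u_n||_{H^1}² → 1. Hence the optimal constant is α = 1.
Therefore α = 1.


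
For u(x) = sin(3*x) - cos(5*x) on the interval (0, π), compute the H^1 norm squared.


||u||_{H^1(0,π)}^2 = 18*π

u'(x) = 5*sin(5*x) + 3*cos(3*x).
Expand u² and (u')² and integrate term by term on (0, π), using: for integers n ≥ 1, ∫_0^π sin²(nx) dx = ∫_0^π cos²(nx) dx = π/2; for n ≠ n', ∫_0^π sin(nx)sin(n'x) dx = ∫_0^π cos(nx)cos(n'x) dx = 0; and by product-to-sum, ∫_0^π sin(nx)cos(n'x) dx = ½∫_0^π [sin((n+n')x) + sin((n−n')x)] dx, which is 0 when n+n' is even and 2n/(n²−n'²) when n+n' is odd (it need not vanish on (0, π)).
  u² squared terms: (-1)²·∫cos(5x)² dx = 1·π/2 = π/2;  (1)²·∫sin(3x)² dx = 1·π/2 = π/2.
  u² cross terms: 2·(-1)·(1)·∫cos(5x)·sin(3x) dx = -2·(0) = 0.
  So ∫_0^π u² dx = π/2 + π/2 + 0 = π.
  (u')² squared terms: (3)²·∫cos(3x)² dx = 9·π/2 = 9*π/2;  (5)²·∫sin(5x)² dx = 25·π/2 = 25*π/2.
  (u')² cross terms: 2·(3)·(5)·∫cos(3x)·sin(5x) dx = 30·(0) = 0.
  So ∫_0^π (u')² dx = 9*π/2 + 25*π/2 + 0 = 17*π.
||u||_{H^1}^2 = (π) + (17*π) = 18*π.


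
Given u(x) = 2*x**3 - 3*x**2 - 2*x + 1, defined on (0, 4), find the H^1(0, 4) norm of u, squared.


||u||_{H^1}^2 = 583508/105

The H^1 norm (squared) on an interval (0, L) is
  ||u||_{H^1}^2 = ∫_0^L u(x)^2 dx + ∫_0^L u'(x)^2 dx.
Compute u'(x) = 6*x**2 - 6*x - 2.
Then u(x)^2 = 4*x**6 - 12*x**5 + x**4 + 16*x**3 - 2*x**2 - 4*x + 1 and u'(x)^2 = 36*x**4 - 72*x**3 + 12*x**2 + 24*x + 4.
Integrate each monomial from 0 to 4 using ∫_0^4 c·x^n dx = c·4^(n+1)/(n+1):
  ∫_0^4 u(x)^2 dx = ∫_0^4 (4*x^6 - 12*x^5 + x^4 + 16*x^3 - 2*x^2 - 4*x + 1) dx. Term by term:
    ∫_0^4 4*x^6 dx = 65536/7;  ∫_0^4 -12*x^5 dx = -8192;  ∫_0^4 x^4 dx = 1024/5;
    ∫_0^4 16*x^3 dx = 1024;  ∫_0^4 -2*x^2 dx = -128/3;  ∫_0^4 -4*x dx = -32;
    ∫_0^4 1 dx = 4.
  Sum: 65536/7 − 8192 + 1024/5 + 1024 − 128/3 − 32 + 4 = 244484/105.
  ∫_0^4 u'(x)^2 dx = ∫_0^4 (36*x^4 - 72*x^3 + 12*x^2 + 24*x + 4) dx. Term by term:
    ∫_0^4 36*x^4 dx = 36864/5;  ∫_0^4 -72*x^3 dx = -4608;  ∫_0^4 12*x^2 dx = 256;
    ∫_0^4 24*x dx = 192;  ∫_0^4 4 dx = 16.
  Sum: 36864/5 − 4608 + 256 + 192 + 16 = 16144/5.
Adding: ||u||_{H^1}^2 = 244484/105 + 16144/5 = 583508/105.
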